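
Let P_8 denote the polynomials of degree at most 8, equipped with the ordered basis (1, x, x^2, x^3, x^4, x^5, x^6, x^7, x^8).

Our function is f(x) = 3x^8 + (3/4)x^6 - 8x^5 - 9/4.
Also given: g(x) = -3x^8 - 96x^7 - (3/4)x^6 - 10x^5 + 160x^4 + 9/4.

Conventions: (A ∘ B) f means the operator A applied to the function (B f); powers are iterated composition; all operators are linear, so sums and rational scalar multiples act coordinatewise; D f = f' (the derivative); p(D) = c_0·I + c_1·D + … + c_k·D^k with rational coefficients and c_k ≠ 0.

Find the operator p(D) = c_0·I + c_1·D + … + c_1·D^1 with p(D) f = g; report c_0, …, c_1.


D^0 f = 3x^8 + (3/4)x^6 - 8x^5 - 9/4
D^1 f = 24x^7 + (9/2)x^5 - 40x^4
matching coefficients of g against c_0 f + c_1 Df + … from the top degree down determines the c_i
solution: c_0 = -1, c_1 = -4

p(D) = -I − 4·D, i.e. c_0 = -1, c_1 = -4


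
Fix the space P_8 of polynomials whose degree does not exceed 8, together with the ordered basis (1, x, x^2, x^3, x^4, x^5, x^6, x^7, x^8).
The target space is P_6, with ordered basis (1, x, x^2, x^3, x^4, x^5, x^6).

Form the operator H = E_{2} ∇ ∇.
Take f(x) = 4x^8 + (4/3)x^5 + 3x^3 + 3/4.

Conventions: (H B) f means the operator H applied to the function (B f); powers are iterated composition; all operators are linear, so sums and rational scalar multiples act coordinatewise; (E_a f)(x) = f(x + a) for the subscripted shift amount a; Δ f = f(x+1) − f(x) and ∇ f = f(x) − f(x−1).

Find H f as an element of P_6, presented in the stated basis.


∇ f = 32x^7 - 112x^6 + 224x^5 - (820/3)x^4 + (632/3)x^3 - (269/3)x^2 + (49/3)x + 1/3
∇ ∇ f = 224x^6 - 1344x^5 + 3920x^4 - (20080/3)x^3 + 6864x^2 - (11762/3)x + 958
E_{2} (∇ ∇) f = 224x^6 + 1344x^5 + 3920x^4 + (20240/3)x^3 + 7024x^2 + (12430/3)x + 1074

the result is g(x) = 224x^6 + 1344x^5 + 3920x^4 + (20240/3)x^3 + 7024x^2 + (12430/3)x + 1074


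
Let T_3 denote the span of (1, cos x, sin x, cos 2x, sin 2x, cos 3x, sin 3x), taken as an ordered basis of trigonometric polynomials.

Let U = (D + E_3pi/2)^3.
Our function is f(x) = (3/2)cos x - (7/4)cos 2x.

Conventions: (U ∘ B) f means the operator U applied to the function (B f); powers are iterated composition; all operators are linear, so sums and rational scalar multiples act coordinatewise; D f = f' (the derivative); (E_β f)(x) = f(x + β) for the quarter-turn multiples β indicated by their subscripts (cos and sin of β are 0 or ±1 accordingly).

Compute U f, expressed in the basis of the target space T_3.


D f = -(3/2)sin x + (7/2)sin 2x
E_3pi/2 f = (3/2)sin x + (7/4)cos 2x
(D + E_3pi/2) f = (7/4)cos 2x + (7/2)sin 2x
D (D + E_3pi/2) f = 7cos 2x - (7/2)sin 2x
E_3pi/2 (D + E_3pi/2) f = -(7/4)cos 2x - (7/2)sin 2x
(D + E_3pi/2) (D + E_3pi/2) f = (21/4)cos 2x - 7sin 2x
D (D + E_3pi/2) (D + E_3pi/2) f = -14cos 2x - (21/2)sin 2x
E_3pi/2 (D + E_3pi/2) (D + E_3pi/2) f = -(21/4)cos 2x + 7sin 2x
(D + E_3pi/2) (D + E_3pi/2) (D + E_3pi/2) f = -(77/4)cos 2x - (7/2)sin 2x

the result is g(x) = -(77/4)cos 2x - (7/2)sin 2x


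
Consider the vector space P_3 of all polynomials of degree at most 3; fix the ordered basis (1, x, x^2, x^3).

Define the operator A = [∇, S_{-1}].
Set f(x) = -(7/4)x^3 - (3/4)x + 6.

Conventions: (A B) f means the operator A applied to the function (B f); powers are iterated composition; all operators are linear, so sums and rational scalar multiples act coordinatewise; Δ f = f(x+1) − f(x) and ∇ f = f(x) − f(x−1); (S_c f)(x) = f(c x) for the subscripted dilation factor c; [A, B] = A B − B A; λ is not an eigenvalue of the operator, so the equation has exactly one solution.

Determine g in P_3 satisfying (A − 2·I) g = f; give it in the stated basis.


the image equals g(x) = (7/8)x^3 - (21/8)x^2 - (39/8)x + 1

write g with unknown coordinates in the stated basis and equate coefficients in (A − 2·I) g = f
solving from the highest basis element down gives g = (7/8)x^3 - (21/8)x^2 - (39/8)x + 1
check: A g = -(21/4)x^2 - (21/2)x + 8
so A g − 2·g = -(7/4)x^3 - (3/4)x + 6 = f ✓


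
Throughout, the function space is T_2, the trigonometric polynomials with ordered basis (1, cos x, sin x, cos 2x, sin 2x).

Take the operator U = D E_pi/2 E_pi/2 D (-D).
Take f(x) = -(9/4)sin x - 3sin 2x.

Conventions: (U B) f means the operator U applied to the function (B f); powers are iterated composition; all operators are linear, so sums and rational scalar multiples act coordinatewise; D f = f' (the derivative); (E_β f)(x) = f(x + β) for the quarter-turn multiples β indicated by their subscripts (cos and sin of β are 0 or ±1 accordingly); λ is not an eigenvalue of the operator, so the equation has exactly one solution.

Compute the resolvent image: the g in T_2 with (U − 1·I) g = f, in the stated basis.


the result is g(x) = -(9/8)cos x + (9/8)sin x + (24/65)cos 2x + (3/65)sin 2x

write g with unknown coordinates in the stated basis and equate coefficients in (U − 1·I) g = f
solving from the highest basis element down gives g = -(9/8)cos x + (9/8)sin x + (24/65)cos 2x + (3/65)sin 2x
check: U g = -(9/8)cos x - (9/8)sin x + (24/65)cos 2x - (192/65)sin 2x
so U g − 1·g = -(9/4)sin x - 3sin 2x = f ✓


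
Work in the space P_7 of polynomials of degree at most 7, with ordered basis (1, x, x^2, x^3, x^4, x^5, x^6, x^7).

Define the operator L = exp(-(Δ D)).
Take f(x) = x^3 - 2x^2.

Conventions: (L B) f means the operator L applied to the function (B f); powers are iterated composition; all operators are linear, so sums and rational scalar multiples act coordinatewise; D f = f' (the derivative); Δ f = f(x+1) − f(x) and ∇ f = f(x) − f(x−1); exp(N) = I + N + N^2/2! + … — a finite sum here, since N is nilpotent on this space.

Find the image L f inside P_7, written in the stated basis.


order-1 term: -6x + 1
the series for exp(-(Δ D)) f terminates at order 1
exp(-(Δ D)) f = x^3 - 2x^2 - 6x + 1

the result is g(x) = x^3 - 2x^2 - 6x + 1


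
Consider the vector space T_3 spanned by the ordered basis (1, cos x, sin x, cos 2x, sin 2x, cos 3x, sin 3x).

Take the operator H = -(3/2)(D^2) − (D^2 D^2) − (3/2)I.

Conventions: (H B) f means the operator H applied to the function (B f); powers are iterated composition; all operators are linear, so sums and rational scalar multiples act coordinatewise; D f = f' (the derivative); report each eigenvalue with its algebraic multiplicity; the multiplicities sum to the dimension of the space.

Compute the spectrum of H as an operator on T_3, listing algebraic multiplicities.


λ = -69 (multiplicity 2), λ = -23/2 (multiplicity 2), λ = -3/2 (multiplicity 1), λ = -1 (multiplicity 2)

image of 1: -3/2
image of cos x: -cos x
image of sin x: -sin x
image of cos 2x: -(23/2)cos 2x
image of sin 2x: -(23/2)sin 2x
image of cos 3x: -69cos 3x
image of sin 3x: -69sin 3x
the matrix is diagonal; its diagonal is (-3/2, -1, -1, -23/2, -23/2, -69, -69)
for a triangular matrix the eigenvalues are the diagonal entries, with algebraic multiplicity their repetition count


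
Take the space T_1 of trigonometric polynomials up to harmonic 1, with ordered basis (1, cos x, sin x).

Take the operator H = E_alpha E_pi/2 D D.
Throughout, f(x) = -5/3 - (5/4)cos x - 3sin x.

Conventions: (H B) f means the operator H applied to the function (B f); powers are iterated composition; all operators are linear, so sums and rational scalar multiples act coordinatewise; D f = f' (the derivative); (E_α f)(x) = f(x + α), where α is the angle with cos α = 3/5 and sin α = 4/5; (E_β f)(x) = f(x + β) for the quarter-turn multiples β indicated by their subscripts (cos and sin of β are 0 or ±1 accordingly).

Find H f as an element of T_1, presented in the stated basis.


g(x) = (4/5)cos x - (63/20)sin x

D f = -3cos x + (5/4)sin x
D D f = (5/4)cos x + 3sin x
E_pi/2 D D f = 3cos x - (5/4)sin x
E_alpha E_pi/2 D D f = (4/5)cos x - (63/20)sin x


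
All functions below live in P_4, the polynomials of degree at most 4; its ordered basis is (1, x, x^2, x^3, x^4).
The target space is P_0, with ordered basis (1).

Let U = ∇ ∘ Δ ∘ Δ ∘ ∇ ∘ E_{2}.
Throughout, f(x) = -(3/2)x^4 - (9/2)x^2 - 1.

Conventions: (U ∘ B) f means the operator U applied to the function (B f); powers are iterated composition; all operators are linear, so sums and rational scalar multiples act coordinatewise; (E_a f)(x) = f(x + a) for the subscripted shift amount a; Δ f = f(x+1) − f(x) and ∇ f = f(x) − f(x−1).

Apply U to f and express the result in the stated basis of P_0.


E_{2} f = -(3/2)x^4 - 12x^3 - (81/2)x^2 - 66x - 43
∇ E_{2} f = -6x^3 - 27x^2 - 51x - 36
Δ (∇ ∘ E_{2}) f = -18x^2 - 72x - 84
Δ Δ (∇ ∘ E_{2}) f = -36x - 90
∇ Δ Δ (∇ ∘ E_{2}) f = -36

the result is g(x) = -36


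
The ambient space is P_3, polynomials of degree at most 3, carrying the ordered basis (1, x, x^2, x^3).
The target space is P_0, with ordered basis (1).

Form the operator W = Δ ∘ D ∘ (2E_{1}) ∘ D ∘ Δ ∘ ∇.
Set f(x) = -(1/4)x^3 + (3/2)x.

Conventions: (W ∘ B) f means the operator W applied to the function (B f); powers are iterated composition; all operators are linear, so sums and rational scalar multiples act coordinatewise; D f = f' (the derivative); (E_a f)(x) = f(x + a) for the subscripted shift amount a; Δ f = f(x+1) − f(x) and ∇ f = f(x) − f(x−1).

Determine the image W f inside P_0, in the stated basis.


g(x) = 0

∇ f = -(3/4)x^2 + (3/4)x + 5/4
Δ ∇ f = -(3/2)x
D Δ ∇ f = -3/2
E_{1} (D ∘ Δ ∘ ∇) f = -3/2
(2E_{1}) (D ∘ Δ ∘ ∇) f = -3
D (2E_{1}) (D ∘ Δ ∘ ∇) f = 0
Δ D (2E_{1}) (D ∘ Δ ∘ ∇) f = 0


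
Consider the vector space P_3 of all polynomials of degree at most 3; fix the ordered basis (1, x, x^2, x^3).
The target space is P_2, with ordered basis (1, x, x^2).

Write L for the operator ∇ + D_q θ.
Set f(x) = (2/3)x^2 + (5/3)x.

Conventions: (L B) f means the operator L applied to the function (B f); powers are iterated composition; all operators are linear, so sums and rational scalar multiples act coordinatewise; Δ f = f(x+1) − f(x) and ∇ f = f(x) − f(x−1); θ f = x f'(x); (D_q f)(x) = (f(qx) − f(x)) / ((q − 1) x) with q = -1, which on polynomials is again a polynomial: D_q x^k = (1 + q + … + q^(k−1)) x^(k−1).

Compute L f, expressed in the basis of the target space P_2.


the image equals g(x) = (4/3)x + 8/3

∇ f = (4/3)x + 1
θ f = (4/3)x^2 + (5/3)x
D_q θ f = 5/3
(∇ + D_q θ) f = (4/3)x + 8/3


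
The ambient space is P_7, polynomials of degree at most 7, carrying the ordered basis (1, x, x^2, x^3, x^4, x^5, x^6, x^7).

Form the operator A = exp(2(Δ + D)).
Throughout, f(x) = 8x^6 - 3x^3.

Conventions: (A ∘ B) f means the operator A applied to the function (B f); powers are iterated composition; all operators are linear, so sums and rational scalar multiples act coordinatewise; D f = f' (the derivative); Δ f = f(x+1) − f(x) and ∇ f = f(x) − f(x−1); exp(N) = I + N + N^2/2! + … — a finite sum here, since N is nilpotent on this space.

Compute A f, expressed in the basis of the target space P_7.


order-1 term: 192x^5 + 240x^4 + 320x^3 + 204x^2 + 78x + 10
order-2 term: 1920x^4 + 3840x^3 + 5280x^2 + 3696x + 1112
order-3 term: 10240x^3 + 23040x^2 + 26880x + 12288
order-4 term: 30720x^2 + 61440x + 43520
order-5 term: 49152x + 61440
order-6 term: 32768
the series for exp(2(Δ + D)) f terminates at order 6
exp(2(Δ + D)) f = 8x^6 + 192x^5 + 2160x^4 + 14397x^3 + 59244x^2 + 141246x + 151138

the result is g(x) = 8x^6 + 192x^5 + 2160x^4 + 14397x^3 + 59244x^2 + 141246x + 151138


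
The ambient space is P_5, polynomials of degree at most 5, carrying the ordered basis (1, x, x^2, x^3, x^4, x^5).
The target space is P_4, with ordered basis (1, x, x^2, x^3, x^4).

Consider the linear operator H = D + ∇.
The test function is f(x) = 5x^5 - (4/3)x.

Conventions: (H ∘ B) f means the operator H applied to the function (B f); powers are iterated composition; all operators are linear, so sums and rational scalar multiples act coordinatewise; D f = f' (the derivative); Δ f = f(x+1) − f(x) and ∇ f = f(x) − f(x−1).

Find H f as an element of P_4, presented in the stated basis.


D f = 25x^4 - 4/3
∇ f = 25x^4 - 50x^3 + 50x^2 - 25x + 11/3
(D + ∇) f = 50x^4 - 50x^3 + 50x^2 - 25x + 7/3

the image equals g(x) = 50x^4 - 50x^3 + 50x^2 - 25x + 7/3


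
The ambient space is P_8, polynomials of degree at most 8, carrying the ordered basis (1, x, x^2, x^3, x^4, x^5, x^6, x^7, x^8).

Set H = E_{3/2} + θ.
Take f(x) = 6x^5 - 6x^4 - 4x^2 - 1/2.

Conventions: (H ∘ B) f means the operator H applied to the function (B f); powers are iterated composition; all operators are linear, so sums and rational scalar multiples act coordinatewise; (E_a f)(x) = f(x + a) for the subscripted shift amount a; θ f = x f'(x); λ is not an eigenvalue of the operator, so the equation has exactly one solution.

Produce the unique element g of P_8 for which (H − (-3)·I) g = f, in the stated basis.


the image equals g(x) = (2/3)x^5 - (11/8)x^4 - (27/28)x^3 - (403/672)x^2 + (2239/1120)x + 841/1120

write g with unknown coordinates in the stated basis and equate coefficients in (H − (-3)·I) g = f
solving from the highest basis element down gives g = (2/3)x^5 - (11/8)x^4 - (27/28)x^3 - (403/672)x^2 + (2239/1120)x + 841/1120
check: H g = 4x^5 - (15/8)x^4 + (81/28)x^3 - (493/224)x^2 - (6717/1120)x - 3083/1120
so H g − (-3)·g = 6x^5 - 6x^4 - 4x^2 - 1/2 = f ✓


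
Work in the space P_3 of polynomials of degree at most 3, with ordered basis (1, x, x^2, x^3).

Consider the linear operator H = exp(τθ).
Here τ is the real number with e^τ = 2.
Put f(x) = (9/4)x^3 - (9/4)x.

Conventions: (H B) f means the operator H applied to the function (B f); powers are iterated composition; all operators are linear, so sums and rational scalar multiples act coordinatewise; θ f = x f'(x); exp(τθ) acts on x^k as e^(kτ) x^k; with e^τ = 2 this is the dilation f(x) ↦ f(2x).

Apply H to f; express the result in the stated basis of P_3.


the image equals g(x) = 18x^3 - (9/2)x

exp(τθ) x^k = e^(kτ) x^k; with e^τ = 2 this sends x^k to 2^k x^k
x ↦ 2 x
x^3 ↦ 8 x^3
applying this coordinatewise to f: exp(τθ) f = 18x^3 - (9/2)x


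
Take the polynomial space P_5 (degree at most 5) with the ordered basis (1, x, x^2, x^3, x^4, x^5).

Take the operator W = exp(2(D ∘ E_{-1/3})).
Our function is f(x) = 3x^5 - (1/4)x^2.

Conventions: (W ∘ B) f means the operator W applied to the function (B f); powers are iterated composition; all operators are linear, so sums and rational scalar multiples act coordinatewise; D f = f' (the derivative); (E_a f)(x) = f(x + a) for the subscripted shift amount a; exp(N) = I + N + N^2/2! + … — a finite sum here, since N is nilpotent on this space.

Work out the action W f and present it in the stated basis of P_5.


the image equals g(x) = 3x^5 + 30x^4 + 80x^3 + (79/4)x^2 - (769/9)x - 536/27

order-1 term: 30x^4 - 40x^3 + 20x^2 - (49/9)x + 19/27
order-2 term: 120x^3 - 240x^2 + 160x - 329/9
order-3 term: 240x^2 - 480x + 240
order-4 term: 240x - 320
order-5 term: 96
the series for exp(2(D ∘ E_{-1/3})) f terminates at order 5
exp(2(D ∘ E_{-1/3})) f = 3x^5 + 30x^4 + 80x^3 + (79/4)x^2 - (769/9)x - 536/27


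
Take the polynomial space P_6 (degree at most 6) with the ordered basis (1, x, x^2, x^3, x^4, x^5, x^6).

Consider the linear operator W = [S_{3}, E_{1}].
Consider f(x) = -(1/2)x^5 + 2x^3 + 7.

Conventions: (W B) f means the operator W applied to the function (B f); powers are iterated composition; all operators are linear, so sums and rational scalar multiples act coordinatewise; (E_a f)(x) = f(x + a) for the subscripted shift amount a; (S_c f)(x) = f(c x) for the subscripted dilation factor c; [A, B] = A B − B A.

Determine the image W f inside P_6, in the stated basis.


E_{1} f = -(1/2)x^5 - (5/2)x^4 - 3x^3 + x^2 + (7/2)x + 17/2
S_{3} E_{1} f = -(243/2)x^5 - (405/2)x^4 - 81x^3 + 9x^2 + (21/2)x + 17/2
S_{3} f = -(243/2)x^5 + 54x^3 + 7
E_{1} S_{3} f = -(243/2)x^5 - (1215/2)x^4 - 1161x^3 - 1053x^2 - (891/2)x - 121/2
[S_{3}, E_{1}] f = 405x^4 + 1080x^3 + 1062x^2 + 456x + 69

g(x) = 405x^4 + 1080x^3 + 1062x^2 + 456x + 69


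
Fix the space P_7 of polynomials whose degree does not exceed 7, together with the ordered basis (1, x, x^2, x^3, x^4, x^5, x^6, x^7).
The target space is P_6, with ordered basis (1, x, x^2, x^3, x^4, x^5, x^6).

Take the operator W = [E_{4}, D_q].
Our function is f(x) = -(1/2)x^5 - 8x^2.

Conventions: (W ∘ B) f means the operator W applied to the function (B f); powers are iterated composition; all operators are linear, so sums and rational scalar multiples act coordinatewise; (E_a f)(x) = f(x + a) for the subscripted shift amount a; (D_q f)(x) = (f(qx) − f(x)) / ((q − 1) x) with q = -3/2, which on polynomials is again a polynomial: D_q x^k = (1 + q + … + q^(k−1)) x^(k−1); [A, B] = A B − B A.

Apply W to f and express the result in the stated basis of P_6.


the result is g(x) = -(175/4)x^3 - 25x^2 - 600x + 280

D_q f = -(55/32)x^4 + 4x
E_{4} D_q f = -(55/32)x^4 - (55/2)x^3 - 165x^2 - 436x - 424
E_{4} f = -(1/2)x^5 - 10x^4 - 80x^3 - 328x^2 - 704x - 640
D_q E_{4} f = -(55/32)x^4 + (65/4)x^3 - 140x^2 + 164x - 704
[E_{4}, D_q] f = -(175/4)x^3 - 25x^2 - 600x + 280


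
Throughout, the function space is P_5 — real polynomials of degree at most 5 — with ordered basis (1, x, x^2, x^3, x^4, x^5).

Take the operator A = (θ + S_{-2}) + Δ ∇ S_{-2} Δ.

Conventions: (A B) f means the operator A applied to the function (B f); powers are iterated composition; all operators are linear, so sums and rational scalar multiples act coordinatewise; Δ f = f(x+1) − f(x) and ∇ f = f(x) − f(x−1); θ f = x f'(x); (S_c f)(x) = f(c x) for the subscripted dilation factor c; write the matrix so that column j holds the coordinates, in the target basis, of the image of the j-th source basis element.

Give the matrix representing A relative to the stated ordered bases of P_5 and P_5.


the matrix is [[1, 0, 0, 24, 48, 240]; [0, -1, 0, 0, -192, -480]; [0, 0, 6, 0, 0, 960]; [0, 0, 0, -5, 0, 0]; [0, 0, 0, 0, 20, 0]; [0, 0, 0, 0, 0, -27]] (rows listed top to bottom)

image of 1: 1
image of x: -x
image of x^2: 6x^2
image of x^3: -5x^3 + 24
image of x^4: 20x^4 - 192x + 48
image of x^5: -27x^5 + 960x^2 - 480x + 240
each image's coordinates form column j of the matrix


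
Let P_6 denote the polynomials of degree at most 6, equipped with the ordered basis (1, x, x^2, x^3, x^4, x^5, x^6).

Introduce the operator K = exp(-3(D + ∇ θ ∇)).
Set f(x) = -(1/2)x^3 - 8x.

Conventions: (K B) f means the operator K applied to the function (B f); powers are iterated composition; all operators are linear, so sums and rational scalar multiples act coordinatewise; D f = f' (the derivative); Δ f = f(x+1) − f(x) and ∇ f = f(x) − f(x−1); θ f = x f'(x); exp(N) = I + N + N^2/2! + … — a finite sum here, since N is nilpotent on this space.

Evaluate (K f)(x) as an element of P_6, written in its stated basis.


order-1 term: (9/2)x^2 + 18x + 21/2
order-2 term: -(27/2)x - 81/2
order-3 term: 27/2
the series for exp(-3(D + ∇ θ ∇)) f terminates at order 3
exp(-3(D + ∇ θ ∇)) f = -(1/2)x^3 + (9/2)x^2 - (7/2)x - 33/2

the image equals g(x) = -(1/2)x^3 + (9/2)x^2 - (7/2)x - 33/2


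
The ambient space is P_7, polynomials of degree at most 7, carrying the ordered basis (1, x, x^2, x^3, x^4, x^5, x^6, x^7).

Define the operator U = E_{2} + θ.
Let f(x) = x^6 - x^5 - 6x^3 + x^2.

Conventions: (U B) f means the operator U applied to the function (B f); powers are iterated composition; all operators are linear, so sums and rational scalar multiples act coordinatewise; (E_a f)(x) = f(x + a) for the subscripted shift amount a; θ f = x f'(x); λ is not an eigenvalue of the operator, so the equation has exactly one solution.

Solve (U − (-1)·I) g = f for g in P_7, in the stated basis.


write g with unknown coordinates in the stated basis and equate coefficients in (U − (-1)·I) g = f
solving from the highest basis element down gives g = (1/8)x^6 - (5/14)x^5 - (55/84)x^4 - (136/105)x^3 + (807/140)x^2 + (1891/315)x - 3401/630
check: U g = (7/8)x^6 - (9/14)x^5 + (55/84)x^4 - (494/105)x^3 - (667/140)x^2 - (1891/315)x + 3401/630
so U g − (-1)·g = x^6 - x^5 - 6x^3 + x^2 = f ✓

g(x) = (1/8)x^6 - (5/14)x^5 - (55/84)x^4 - (136/105)x^3 + (807/140)x^2 + (1891/315)x - 3401/630


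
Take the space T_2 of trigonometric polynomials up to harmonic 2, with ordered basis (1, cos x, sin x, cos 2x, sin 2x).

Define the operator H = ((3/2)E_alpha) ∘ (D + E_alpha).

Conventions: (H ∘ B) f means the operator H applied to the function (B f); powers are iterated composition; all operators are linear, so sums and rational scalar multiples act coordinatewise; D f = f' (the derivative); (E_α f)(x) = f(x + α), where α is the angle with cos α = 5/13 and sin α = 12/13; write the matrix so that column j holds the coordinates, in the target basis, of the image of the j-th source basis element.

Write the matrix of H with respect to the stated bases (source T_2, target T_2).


the matrix is [[3/2, 0, 0, 0, 0]; [0, -825/338, 555/338, 0, 0]; [0, -555/338, -825/338, 0, 0]; [0, 0, 0, -122397/57122, -103173/28561]; [0, 0, 0, 103173/28561, -122397/57122]] (rows listed top to bottom)

image of 1: 3/2
image of cos x: -(825/338)cos x - (555/338)sin x
image of sin x: (555/338)cos x - (825/338)sin x
image of cos 2x: -(122397/57122)cos 2x + (103173/28561)sin 2x
image of sin 2x: -(103173/28561)cos 2x - (122397/57122)sin 2x
each image's coordinates form column j of the matrix


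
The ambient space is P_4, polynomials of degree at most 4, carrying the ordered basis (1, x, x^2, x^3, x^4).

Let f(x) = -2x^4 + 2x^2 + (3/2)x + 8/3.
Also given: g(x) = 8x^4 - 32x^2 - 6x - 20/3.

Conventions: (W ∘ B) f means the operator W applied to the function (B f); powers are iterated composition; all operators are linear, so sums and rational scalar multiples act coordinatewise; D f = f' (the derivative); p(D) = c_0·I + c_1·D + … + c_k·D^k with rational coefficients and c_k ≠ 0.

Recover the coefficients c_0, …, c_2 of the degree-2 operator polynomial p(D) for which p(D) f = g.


c_0 = -4, c_1 = 0, c_2 = 1

D^0 f = -2x^4 + 2x^2 + (3/2)x + 8/3
D^1 f = -8x^3 + 4x + 3/2
D^2 f = -24x^2 + 4
matching coefficients of g against c_0 f + c_1 Df + … from the top degree down determines the c_i
solution: c_0 = -4, c_1 = 0, c_2 = 1


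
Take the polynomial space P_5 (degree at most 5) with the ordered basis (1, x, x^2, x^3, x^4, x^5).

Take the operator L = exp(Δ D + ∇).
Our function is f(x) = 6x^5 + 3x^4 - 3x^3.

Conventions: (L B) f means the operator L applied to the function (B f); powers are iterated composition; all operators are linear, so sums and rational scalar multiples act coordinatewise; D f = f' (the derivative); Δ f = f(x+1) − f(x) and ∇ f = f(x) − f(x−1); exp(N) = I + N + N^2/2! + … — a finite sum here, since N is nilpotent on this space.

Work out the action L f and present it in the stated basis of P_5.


g(x) = 6x^5 + 33x^4 + 129x^3 + 507x^2 + 948x + 825

order-1 term: 30x^4 + 72x^3 + 249x^2 + 129x + 33
order-2 term: 60x^3 + 198x^2 + 597x + 378
order-3 term: 60x^2 + 192x + 345
order-4 term: 30x + 63
order-5 term: 6
the series for exp(Δ D + ∇) f terminates at order 5
exp(Δ D + ∇) f = 6x^5 + 33x^4 + 129x^3 + 507x^2 + 948x + 825


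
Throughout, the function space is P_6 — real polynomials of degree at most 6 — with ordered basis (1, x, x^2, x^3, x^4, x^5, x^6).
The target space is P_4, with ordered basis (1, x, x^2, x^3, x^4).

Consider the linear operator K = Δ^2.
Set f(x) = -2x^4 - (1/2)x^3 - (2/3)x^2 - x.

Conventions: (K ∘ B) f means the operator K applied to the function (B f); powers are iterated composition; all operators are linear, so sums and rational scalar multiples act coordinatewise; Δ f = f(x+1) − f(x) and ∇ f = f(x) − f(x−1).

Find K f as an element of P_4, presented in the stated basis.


Δ f = -8x^3 - (27/2)x^2 - (65/6)x - 25/6
Δ Δ f = -24x^2 - 51x - 97/3

the image equals g(x) = -24x^2 - 51x - 97/3


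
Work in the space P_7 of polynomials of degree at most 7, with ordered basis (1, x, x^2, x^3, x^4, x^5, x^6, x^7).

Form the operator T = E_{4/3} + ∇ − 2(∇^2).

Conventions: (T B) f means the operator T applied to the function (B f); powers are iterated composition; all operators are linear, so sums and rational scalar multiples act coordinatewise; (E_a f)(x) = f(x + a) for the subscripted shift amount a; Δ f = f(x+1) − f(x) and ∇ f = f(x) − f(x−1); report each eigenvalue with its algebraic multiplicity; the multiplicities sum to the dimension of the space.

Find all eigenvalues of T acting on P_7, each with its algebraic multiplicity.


λ = 1 (multiplicity 8)

image of 1: 1
image of x: x + 7/3
image of x^2: x^2 + (14/3)x - 29/9
image of x^3: x^3 + 7x^2 - (29/3)x + 415/27
image of x^4: x^4 + (28/3)x^3 - (58/3)x^2 + (1660/27)x - 2093/81
image of x^5: x^5 + (35/3)x^4 - (290/9)x^3 + (4150/27)x^2 - (10465/81)x + 15847/243
image of x^6: x^6 + 14x^5 - (145/3)x^4 + (8300/27)x^3 - (10465/27)x^2 + (31694/81)x - 87029/729
image of x^7: x^7 + (49/3)x^6 - (203/3)x^5 + (14525/27)x^4 - (73255/81)x^3 + (110929/81)x^2 - (609203/729)x + 569695/2187
the matrix is upper triangular; its diagonal is (1, 1, 1, 1, 1, 1, 1, 1)
for a triangular matrix the eigenvalues are the diagonal entries, with algebraic multiplicity their repetition count


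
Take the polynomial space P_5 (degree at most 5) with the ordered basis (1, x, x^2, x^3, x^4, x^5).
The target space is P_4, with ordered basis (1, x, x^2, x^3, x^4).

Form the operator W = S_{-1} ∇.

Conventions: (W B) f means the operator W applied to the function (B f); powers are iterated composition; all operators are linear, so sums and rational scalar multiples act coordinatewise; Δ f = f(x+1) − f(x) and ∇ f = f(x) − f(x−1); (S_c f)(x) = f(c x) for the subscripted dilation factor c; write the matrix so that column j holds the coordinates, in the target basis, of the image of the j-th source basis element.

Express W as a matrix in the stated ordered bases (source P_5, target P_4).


image of 1: 0
image of x: 1
image of x^2: -2x - 1
image of x^3: 3x^2 + 3x + 1
image of x^4: -4x^3 - 6x^2 - 4x - 1
image of x^5: 5x^4 + 10x^3 + 10x^2 + 5x + 1
each image's coordinates form column j of the matrix

the matrix is [[0, 1, -1, 1, -1, 1]; [0, 0, -2, 3, -4, 5]; [0, 0, 0, 3, -6, 10]; [0, 0, 0, 0, -4, 10]; [0, 0, 0, 0, 0, 5]] (rows listed top to bottom)


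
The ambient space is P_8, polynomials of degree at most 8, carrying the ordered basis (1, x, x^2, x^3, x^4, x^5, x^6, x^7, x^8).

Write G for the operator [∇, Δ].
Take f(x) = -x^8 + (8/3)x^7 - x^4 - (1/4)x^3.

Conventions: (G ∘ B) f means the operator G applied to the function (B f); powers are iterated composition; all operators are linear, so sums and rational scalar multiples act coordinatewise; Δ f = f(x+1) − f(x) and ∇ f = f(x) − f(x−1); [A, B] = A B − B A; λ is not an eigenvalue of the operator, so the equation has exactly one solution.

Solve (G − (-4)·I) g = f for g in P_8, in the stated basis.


the result is g(x) = -(1/4)x^8 + (2/3)x^7 - (1/4)x^4 - (1/16)x^3

write g with unknown coordinates in the stated basis and equate coefficients in (G − (-4)·I) g = f
solving from the highest basis element down gives g = -(1/4)x^8 + (2/3)x^7 - (1/4)x^4 - (1/16)x^3
check: G g = 0
so G g − (-4)·g = -x^8 + (8/3)x^7 - x^4 - (1/4)x^3 = f ✓


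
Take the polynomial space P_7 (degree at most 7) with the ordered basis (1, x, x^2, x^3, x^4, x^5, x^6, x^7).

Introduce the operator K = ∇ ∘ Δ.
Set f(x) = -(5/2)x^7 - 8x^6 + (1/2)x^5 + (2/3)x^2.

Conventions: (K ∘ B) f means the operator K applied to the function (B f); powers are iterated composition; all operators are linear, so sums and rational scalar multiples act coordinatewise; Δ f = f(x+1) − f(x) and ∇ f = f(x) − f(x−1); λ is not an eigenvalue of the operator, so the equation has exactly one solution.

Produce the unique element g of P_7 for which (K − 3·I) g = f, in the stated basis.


the image equals g(x) = (5/6)x^7 + (8/3)x^6 + (23/2)x^5 + (80/3)x^4 + (865/9)x^3 + (1198/9)x^2 + (2110/9)x + 2924/27

write g with unknown coordinates in the stated basis and equate coefficients in (K − 3·I) g = f
solving from the highest basis element down gives g = (5/6)x^7 + (8/3)x^6 + (23/2)x^5 + (80/3)x^4 + (865/9)x^3 + (1198/9)x^2 + (2110/9)x + 2924/27
check: K g = 35x^5 + 80x^4 + (865/3)x^3 + 400x^2 + (2110/3)x + 2924/9
so K g − 3·g = -(5/2)x^7 - 8x^6 + (1/2)x^5 + (2/3)x^2 = f ✓


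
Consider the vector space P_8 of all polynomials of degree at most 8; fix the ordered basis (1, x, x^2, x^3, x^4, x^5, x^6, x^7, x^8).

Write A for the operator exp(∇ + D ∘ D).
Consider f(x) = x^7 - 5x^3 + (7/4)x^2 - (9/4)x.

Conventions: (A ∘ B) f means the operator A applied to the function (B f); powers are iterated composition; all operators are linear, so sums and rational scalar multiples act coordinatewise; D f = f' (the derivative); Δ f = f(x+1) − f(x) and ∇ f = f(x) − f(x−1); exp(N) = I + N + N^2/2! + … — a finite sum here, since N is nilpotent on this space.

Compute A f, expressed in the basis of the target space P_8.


order-1 term: 7x^6 + 21x^5 + 35x^4 - 35x^3 + 6x^2 - (37/2)x - 9/2
order-2 term: 21x^5 + 105x^4 + 245x^3 + 105x^2 - 8x - 137/4
order-3 term: 35x^4 + 210x^3 + 525x^2 + 420x + 86
order-4 term: 35x^3 + 210x^2 + 455x + 280
order-5 term: 21x^2 + 105x + 140
order-6 term: 7x + 21
order-7 term: 1
the series for exp(∇ + D ∘ D) f terminates at order 7
exp(∇ + D ∘ D) f = x^7 + 7x^6 + 42x^5 + 175x^4 + 450x^3 + (3475/4)x^2 + (3833/4)x + 1957/4

the image equals g(x) = x^7 + 7x^6 + 42x^5 + 175x^4 + 450x^3 + (3475/4)x^2 + (3833/4)x + 1957/4


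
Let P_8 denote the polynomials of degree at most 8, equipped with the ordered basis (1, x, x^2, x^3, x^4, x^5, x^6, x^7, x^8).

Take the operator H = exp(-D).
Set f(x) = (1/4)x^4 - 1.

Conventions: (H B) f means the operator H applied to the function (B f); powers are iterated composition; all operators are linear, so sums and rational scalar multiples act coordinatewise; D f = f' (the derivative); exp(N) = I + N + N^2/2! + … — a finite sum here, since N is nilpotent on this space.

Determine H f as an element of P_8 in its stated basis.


g(x) = (1/4)x^4 - x^3 + (3/2)x^2 - x - 3/4

order-1 term: -x^3
order-2 term: (3/2)x^2
order-3 term: -x
order-4 term: 1/4
the series for exp(-D) f terminates at order 4
exp(-D) f = (1/4)x^4 - x^3 + (3/2)x^2 - x - 3/4


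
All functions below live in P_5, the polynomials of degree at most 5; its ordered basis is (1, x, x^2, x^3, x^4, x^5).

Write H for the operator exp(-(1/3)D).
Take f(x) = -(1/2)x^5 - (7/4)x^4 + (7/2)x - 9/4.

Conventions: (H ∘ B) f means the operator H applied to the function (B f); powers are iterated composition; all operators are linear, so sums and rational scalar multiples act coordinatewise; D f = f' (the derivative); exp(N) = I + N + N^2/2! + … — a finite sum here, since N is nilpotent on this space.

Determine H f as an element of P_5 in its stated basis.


the image equals g(x) = -(1/2)x^5 - (11/12)x^4 + (16/9)x^3 - (53/54)x^2 + (302/81)x - 835/243

order-1 term: (5/6)x^4 + (7/3)x^3 - 7/6
order-2 term: -(5/9)x^3 - (7/6)x^2
order-3 term: (5/27)x^2 + (7/27)x
order-4 term: -(5/162)x - 7/324
order-5 term: 1/486
the series for exp(-(1/3)D) f terminates at order 5
exp(-(1/3)D) f = -(1/2)x^5 - (11/12)x^4 + (16/9)x^3 - (53/54)x^2 + (302/81)x - 835/243


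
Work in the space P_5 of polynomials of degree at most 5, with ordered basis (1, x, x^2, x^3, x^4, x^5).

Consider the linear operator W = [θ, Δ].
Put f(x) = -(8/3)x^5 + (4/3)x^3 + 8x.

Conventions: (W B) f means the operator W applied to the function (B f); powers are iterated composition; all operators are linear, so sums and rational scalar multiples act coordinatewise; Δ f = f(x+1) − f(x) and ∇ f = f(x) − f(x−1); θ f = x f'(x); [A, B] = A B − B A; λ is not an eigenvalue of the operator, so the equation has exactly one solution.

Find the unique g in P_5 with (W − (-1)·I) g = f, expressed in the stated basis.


the image equals g(x) = -(8/3)x^5 - (40/3)x^4 - (316/3)x^3 - 556x^2 - (5848/3)x - 3444

write g with unknown coordinates in the stated basis and equate coefficients in (W − (-1)·I) g = f
solving from the highest basis element down gives g = -(8/3)x^5 - (40/3)x^4 - (316/3)x^3 - 556x^2 - (5848/3)x - 3444
check: W g = (40/3)x^4 + (320/3)x^3 + 556x^2 + (5872/3)x + 3444
so W g − (-1)·g = -(8/3)x^5 + (4/3)x^3 + 8x = f ✓


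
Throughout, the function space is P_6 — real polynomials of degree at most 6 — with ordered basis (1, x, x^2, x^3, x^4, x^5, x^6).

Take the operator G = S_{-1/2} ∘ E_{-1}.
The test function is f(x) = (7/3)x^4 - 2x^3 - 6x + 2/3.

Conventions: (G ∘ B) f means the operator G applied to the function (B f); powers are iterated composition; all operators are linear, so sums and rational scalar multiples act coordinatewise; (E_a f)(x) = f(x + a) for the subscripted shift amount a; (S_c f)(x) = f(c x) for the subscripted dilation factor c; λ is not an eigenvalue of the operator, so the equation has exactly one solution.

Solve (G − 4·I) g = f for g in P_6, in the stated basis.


write g with unknown coordinates in the stated basis and equate coefficients in (G − 4·I) g = f
solving from the highest basis element down gives g = -(16/27)x^4 + (368/891)x^3 - (1424/4455)x^2 + (34532/40095)x - 114398/120285
check: G g = -(1/27)x^4 - (310/891)x^3 - (5696/4455)x^2 - (102442/40095)x - 377402/120285
so G g − 4·g = (7/3)x^4 - 2x^3 - 6x + 2/3 = f ✓

the image equals g(x) = -(16/27)x^4 + (368/891)x^3 - (1424/4455)x^2 + (34532/40095)x - 114398/120285


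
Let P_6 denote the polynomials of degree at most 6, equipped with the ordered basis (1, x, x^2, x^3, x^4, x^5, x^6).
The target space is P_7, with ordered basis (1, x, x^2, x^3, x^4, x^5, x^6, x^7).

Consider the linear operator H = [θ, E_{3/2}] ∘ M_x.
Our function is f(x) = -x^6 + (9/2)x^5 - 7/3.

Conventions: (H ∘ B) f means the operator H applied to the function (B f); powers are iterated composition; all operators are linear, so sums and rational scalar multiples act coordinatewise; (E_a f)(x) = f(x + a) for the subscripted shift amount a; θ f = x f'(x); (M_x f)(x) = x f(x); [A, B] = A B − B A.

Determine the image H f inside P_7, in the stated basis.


M_x f = -x^7 + (9/2)x^6 - (7/3)x
E_{3/2} M_x f = -x^7 - 6x^6 - (27/4)x^5 + (135/4)x^4 + (2025/16)x^3 + (729/4)x^2 + (23609/192)x + 1963/64
θ E_{3/2} M_x f = -7x^7 - 36x^6 - (135/4)x^5 + 135x^4 + (6075/16)x^3 + (729/2)x^2 + (23609/192)x
θ M_x f = -7x^7 + 27x^6 - (7/3)x
E_{3/2} θ M_x f = -7x^7 - (93/2)x^6 - (351/4)x^5 + (675/8)x^4 + (9315/16)x^3 + (29889/32)x^2 + (128585/192)x + 23609/128
[θ, E_{3/2}] M_x f = (21/2)x^6 + 54x^5 + (405/8)x^4 - (405/2)x^3 - (18225/32)x^2 - (2187/4)x - 23609/128

the result is g(x) = (21/2)x^6 + 54x^5 + (405/8)x^4 - (405/2)x^3 - (18225/32)x^2 - (2187/4)x - 23609/128


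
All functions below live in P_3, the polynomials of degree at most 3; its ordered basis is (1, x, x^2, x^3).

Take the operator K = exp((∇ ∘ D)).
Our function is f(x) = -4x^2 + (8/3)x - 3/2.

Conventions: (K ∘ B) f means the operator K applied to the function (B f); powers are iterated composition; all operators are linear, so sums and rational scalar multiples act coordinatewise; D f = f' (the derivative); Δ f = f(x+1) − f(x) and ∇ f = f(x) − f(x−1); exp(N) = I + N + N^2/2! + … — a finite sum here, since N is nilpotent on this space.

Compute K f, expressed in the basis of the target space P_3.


the result is g(x) = -4x^2 + (8/3)x - 19/2

order-1 term: -8
the series for exp((∇ ∘ D)) f terminates at order 1
exp((∇ ∘ D)) f = -4x^2 + (8/3)x - 19/2


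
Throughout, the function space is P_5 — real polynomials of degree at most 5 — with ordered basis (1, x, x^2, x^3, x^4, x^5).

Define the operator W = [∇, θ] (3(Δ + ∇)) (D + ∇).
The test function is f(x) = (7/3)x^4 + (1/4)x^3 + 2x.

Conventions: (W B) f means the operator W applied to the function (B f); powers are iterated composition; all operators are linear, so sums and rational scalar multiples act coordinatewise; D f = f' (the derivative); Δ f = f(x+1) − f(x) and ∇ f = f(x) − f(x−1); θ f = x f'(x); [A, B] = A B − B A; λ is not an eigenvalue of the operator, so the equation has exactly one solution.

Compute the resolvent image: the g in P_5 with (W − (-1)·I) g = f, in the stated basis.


write g with unknown coordinates in the stated basis and equate coefficients in (W − (-1)·I) g = f
solving from the highest basis element down gives g = (7/3)x^4 + (1/4)x^3 - 670x + 822
check: W g = 672x - 822
so W g − (-1)·g = (7/3)x^4 + (1/4)x^3 + 2x = f ✓

the result is g(x) = (7/3)x^4 + (1/4)x^3 - 670x + 822


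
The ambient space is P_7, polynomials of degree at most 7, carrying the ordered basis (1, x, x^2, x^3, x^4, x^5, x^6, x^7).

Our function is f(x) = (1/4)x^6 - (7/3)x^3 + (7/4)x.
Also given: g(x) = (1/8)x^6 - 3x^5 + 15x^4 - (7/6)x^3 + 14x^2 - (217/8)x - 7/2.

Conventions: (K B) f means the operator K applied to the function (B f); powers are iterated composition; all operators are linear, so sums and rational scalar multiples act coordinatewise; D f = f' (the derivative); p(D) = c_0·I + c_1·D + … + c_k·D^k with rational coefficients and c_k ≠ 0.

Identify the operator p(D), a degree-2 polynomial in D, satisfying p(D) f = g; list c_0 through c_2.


c_0 = 1/2, c_1 = -2, c_2 = 2

D^0 f = (1/4)x^6 - (7/3)x^3 + (7/4)x
D^1 f = (3/2)x^5 - 7x^2 + 7/4
D^2 f = (15/2)x^4 - 14x
matching coefficients of g against c_0 f + c_1 Df + … from the top degree down determines the c_i
solution: c_0 = 1/2, c_1 = -2, c_2 = 2


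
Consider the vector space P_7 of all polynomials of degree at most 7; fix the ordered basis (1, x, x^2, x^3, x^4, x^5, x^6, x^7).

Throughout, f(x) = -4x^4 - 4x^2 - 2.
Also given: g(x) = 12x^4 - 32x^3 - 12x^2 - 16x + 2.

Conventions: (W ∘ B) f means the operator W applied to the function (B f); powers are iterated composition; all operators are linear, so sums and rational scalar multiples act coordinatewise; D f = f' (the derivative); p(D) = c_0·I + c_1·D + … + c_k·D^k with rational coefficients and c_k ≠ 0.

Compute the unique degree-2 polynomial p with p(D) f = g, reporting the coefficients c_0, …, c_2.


D^0 f = -4x^4 - 4x^2 - 2
D^1 f = -16x^3 - 8x
D^2 f = -48x^2 - 8
matching coefficients of g against c_0 f + c_1 Df + … from the top degree down determines the c_i
solution: c_0 = -3, c_1 = 2, c_2 = 1/2

c_0 = -3, c_1 = 2, c_2 = 1/2


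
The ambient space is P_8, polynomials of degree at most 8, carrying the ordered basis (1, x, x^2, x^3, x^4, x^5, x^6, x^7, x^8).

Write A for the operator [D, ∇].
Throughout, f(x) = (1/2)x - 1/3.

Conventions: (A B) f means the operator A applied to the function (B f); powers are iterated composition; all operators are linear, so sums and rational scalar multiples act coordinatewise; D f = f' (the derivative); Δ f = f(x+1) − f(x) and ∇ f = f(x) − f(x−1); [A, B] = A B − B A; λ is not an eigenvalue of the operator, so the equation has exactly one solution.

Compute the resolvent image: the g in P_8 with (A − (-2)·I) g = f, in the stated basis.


write g with unknown coordinates in the stated basis and equate coefficients in (A − (-2)·I) g = f
solving from the highest basis element down gives g = (1/4)x - 1/6
check: A g = 0
so A g − (-2)·g = (1/2)x - 1/3 = f ✓

the image equals g(x) = (1/4)x - 1/6


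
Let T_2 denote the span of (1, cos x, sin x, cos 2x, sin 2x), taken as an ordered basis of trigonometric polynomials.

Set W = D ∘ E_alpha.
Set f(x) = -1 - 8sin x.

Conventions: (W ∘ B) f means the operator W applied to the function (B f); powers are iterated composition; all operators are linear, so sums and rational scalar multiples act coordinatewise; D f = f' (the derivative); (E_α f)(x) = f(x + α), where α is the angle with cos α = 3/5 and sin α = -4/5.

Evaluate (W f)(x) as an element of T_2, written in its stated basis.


E_alpha f = -1 + (32/5)cos x - (24/5)sin x
D E_alpha f = -(24/5)cos x - (32/5)sin x

the result is g(x) = -(24/5)cos x - (32/5)sin x
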